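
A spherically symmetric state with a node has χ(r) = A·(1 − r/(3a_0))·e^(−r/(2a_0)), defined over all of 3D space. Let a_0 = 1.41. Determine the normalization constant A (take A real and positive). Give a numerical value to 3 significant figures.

A ≈ 0.206

Normalization requires ∫|χ|² 4πr² dr = 1, integrated from 0 to ∞.
With χ = A·(1 − r/(3a_0))·e^(−r/(2a_0)), the integral evaluates to A²·[8·π·a_0^3/3].
Setting this equal to 1 gives A² = 1/(8·π·a_0^3/3).
Plugging in a_0 = 1.41 yields A = 0.2064.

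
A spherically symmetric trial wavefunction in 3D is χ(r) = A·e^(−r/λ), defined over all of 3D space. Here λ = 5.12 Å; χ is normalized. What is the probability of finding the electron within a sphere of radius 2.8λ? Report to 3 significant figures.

P = ∫ |χ|² 4πr² dr over r ≤ 2.8λ.
A² is fixed by ∫₀^∞ 4πr²|χ|² dr = 1, i.e. A² = (π·λ^3)^(−1).
In terms of u = r/λ (A², 4π and the length scale all cancel between numerator and denominator), P = [∫_{0}^{2.8} u^2·e^(-2·u) du] / [∫_{0}^{∞} u^2·e^(-2·u) du].
Using ∫ u^2·e^(-2·u) du = -(2·u^2 + 2·u + 1)·e^(-2·u)/4, the numerator is 1/4 - 557·e^(-28/5)/100 and the denominator is 1/4.
The region integral divided by the full integral gives P = 0.9176.

P ≈ 0.918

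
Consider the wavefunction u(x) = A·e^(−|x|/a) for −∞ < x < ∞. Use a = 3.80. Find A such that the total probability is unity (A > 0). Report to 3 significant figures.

Normalization requires ∫|u|² dx = 1, integrated from −∞ to ∞.
With ∫₀^∞ x^0 e^(−αx) dx = 0!/α^1, carrying out the integral gives A² · a.
So A² = (a)^(−1).
Substituting a = 3.80 gives A² = 0.2632, so A = 0.5130.

A ≈ 0.513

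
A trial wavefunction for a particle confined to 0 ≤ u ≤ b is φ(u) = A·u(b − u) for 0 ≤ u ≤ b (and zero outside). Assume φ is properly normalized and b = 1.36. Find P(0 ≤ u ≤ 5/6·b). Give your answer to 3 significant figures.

The probability is P = ∫ |φ|² du over [0, 5/6·b].
Since A² = 1/(b^5/30), this is the region integral divided by the full normalization integral.
Substituting t = u/b, A² and the length scale cancel in the ratio: P = ∫_{0}^{5/6} t^2·(1 - t)^2 dt / ∫_{0}^{1} t^2·(1 - t)^2 dt.
With ∫ t^2·(1 - t)^2 dt = t^3·(6·t^2 - 15·t + 10)/30 + C, the region integral is 125/3888 and the full one is 1/30.
The result is P = 625/648.

P ≈ 0.965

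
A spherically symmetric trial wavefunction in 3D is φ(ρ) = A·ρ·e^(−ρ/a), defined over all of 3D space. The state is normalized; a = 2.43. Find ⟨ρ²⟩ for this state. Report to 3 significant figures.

⟨ρ^2⟩ ≈ 44.3

The expectation value is the |φ|²-weighted average of ρ^2: ∫ ρ^2|φ|² 4πρ² dρ.
The ratio of the moment integral to the normalization integral gives ⟨ρ²⟩ = 15·a^2/2.
Putting a = 2.43 gives 44.29.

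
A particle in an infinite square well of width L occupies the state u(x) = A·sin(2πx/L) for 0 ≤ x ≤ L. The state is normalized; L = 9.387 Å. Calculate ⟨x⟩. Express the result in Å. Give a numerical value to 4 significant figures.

⟨x⟩ = ∫ x |u|² dx over the full domain.
With ∫₀^L sin²(nπx/L) dx = L/2, since the A² factors cancel between numerator and denominator, ⟨x⟩ = L/2.
Putting L = 9.387 gives 4.6935.

⟨x⟩ ≈ 4.694 Å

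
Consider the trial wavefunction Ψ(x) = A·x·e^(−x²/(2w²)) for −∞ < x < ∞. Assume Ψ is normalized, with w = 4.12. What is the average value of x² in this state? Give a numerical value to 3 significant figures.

⟨x^2⟩ ≈ 25.5

By definition ⟨x²⟩ = ∫ x^2 |Ψ(x)|² dx.
The ratio of the moment integral to the normalization integral gives ⟨x²⟩ = 3·w^2/2.
With w = 4.12, ⟨x^2⟩ = 25.46.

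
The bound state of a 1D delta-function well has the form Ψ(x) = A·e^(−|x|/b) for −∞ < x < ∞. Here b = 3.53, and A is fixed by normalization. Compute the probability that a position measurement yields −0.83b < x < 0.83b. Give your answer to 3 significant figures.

P ≈ 0.810

P = ∫_{−0.83b}^{0.83b} |Ψ(x)|² dx.
Since A² = 1/(b), this is the region integral divided by the full normalization integral.
Both integrals are even about x = 0, so only the x ≥ 0 halves are needed (the factors of 2 cancel). Substituting u = x/b, A² and the length scale cancel in the ratio: P = ∫_{0}^{0.83} e^(-2·u) du / ∫_{0}^{∞} e^(-2·u) du.
Using ∫ e^(-2·u) du = -e^(-2·u)/2, the numerator is 1/2 - e^(-83/50)/2 and the denominator is 1/2.
Taking the ratio, P = 0.8099.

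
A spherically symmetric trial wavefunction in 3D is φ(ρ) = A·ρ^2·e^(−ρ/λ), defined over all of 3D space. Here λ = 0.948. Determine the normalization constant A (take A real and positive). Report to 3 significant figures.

Normalization requires ∫|φ|² 4πρ² dρ = 1, integrated from 0 to ∞.
Using ∫₀^∞ ρⁿ e^(−αρ) dρ = n!/αⁿ⁺¹, carrying out the integral gives A² · 45·π·λ^7/2.
So A² = (45·π·λ^7/2)^(−1).
With λ = 0.948: A² = 0.02056 and A = 0.1434.

A ≈ 0.143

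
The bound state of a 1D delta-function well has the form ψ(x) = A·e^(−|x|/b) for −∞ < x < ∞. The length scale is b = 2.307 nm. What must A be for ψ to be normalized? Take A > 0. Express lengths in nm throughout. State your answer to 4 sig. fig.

A ≈ 0.6584 nm^(-1/2)

Require ∫ |ψ|² dx = 1 over the whole domain.
Carrying out the integral gives A² · b.
With b = 2.307: A² = 0.43346 and A = 0.65838.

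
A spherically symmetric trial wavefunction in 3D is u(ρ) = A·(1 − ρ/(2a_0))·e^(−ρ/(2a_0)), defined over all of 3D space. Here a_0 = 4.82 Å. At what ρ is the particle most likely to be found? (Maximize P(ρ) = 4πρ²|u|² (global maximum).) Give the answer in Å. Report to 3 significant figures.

ρ ≈ 25.2 Å

Differentiate P(ρ) = 4πρ²|u|² with respect to ρ and set to zero.
This gives ρ = a_0·(√(5) + 3).
With a_0 = 4.82, the most probable radial distance is 25.24 Å.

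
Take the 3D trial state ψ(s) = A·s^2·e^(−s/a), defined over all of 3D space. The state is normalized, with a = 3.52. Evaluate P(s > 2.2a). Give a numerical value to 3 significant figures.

P ≈ 0.844

With dV = 4πs²ds, the probability is ∫|ψ|² dV over s > 2.2a.
Normalization gives A² = 1/(45·π·a^7/2).
Substituting u = s/a, A², 4π and the length scale all cancel in the ratio: P = ∫_{2.2}^{∞} u^6·e^(-2·u) du / ∫_{0}^{∞} u^6·e^(-2·u) du.
Using ∫ u^6·e^(-2·u) du = -(4·u^6 + 12·u^5 + 30·u^4 + 60·u^3 + 90·u^2 + 90·u + 45)·e^(-2·u)/8, the numerator is ≈ 4.7455 and the denominator is 45/8.
Taking the ratio yields P = 0.8436.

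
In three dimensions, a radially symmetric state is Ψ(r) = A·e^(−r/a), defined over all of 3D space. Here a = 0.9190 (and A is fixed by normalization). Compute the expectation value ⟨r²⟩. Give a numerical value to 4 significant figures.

By definition ⟨r²⟩ = ∫ r^2 |Ψ(r)|² 4πr² dr.
Evaluating both integrals, ⟨r²⟩ = 3·a^2.
With a = 0.9190, ⟨r^2⟩ = 2.5337.

⟨r^2⟩ ≈ 2.534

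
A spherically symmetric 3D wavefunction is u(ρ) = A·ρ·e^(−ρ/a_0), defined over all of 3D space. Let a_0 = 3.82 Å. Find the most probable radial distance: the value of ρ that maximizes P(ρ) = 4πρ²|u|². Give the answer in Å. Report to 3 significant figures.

The maximum of P(ρ) = 4πρ²|u|² occurs where its derivative vanishes.
Solving yields ρ = 2·a_0.
With a_0 = 3.82, the most probable radial distance is 7.640 Å.

ρ ≈ 7.64 Å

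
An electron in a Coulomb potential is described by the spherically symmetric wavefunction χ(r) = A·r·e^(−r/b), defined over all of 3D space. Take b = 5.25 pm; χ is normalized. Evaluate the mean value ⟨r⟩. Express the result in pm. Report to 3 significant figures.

⟨r⟩ ≈ 13.1 pm

By definition ⟨r⟩ = ∫ r |χ(r)|² 4πr² dr.
Using ∫₀^∞ rⁿ e^(−αr) dr = n!/αⁿ⁺¹, the ratio of the moment integral to the normalization integral gives ⟨r⟩ = 5·b/2.
Putting b = 5.25 gives 13.13.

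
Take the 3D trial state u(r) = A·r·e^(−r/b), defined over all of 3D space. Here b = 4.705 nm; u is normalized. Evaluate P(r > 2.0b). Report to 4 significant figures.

P = ∫ |u|² 4πr² dr over r > 2.0b.
Normalization gives A² = 1/(3·π·b^5).
Substituting t = r/b, A², 4π and the length scale all cancel in the ratio: P = ∫_{2.0}^{∞} t^4·e^(-2·t) dt / ∫_{0}^{∞} t^4·e^(-2·t) dt.
Using ∫ t^4·e^(-2·t) dt = -(t^4/2 + t^3 + 3·t^2/2 + 3·t/2 + 3/4)·e^(-2·t), the numerator is 103·e^(-4)/4 and the denominator is 3/4.
This evaluates to P = 0.62884.

P ≈ 0.6288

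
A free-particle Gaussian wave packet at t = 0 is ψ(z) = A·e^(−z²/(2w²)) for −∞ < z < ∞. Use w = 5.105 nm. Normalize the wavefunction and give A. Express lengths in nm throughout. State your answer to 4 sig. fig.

A ≈ 0.3324 nm^(-1/2)

Require ∫ |ψ|² dz = 1 over the whole domain.
The integral (without the A² prefactor) comes out to √(π)·w.
Hence A² = 1/[√(π)·w].
Substituting w = 5.105 gives A² = 0.11052, so A = 0.33244.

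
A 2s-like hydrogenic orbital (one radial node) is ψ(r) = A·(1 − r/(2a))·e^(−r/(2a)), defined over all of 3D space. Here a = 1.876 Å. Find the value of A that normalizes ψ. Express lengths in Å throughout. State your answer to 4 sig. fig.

A ≈ 0.07763 Å^(-3/2)

Require ∫ |ψ|² 4πr² dr = 1 over the whole domain.
In 3D with spherical symmetry the volume element is 4πr² dr.
With ∫₀^∞ r^4 e^(−αr) dr = 4!/α^5, with ψ = A·(1 − r/(2a))·e^(−r/(2a)), the integral evaluates to A²·[8·π·a^3].
So A² = (8·π·a^3)^(−1).
Plugging in a = 1.876 yields A = 0.077630.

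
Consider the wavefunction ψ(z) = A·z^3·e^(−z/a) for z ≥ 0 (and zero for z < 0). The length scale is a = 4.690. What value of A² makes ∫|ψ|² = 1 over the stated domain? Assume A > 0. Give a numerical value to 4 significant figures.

A^2 ≈ 0.000003562

We need A² ∫|f|² dz = 1, taking the integral from 0 to ∞.
Using ∫₀^∞ zⁿ e^(−αz) dz = n!/αⁿ⁺¹, with ψ = A·z^3·e^(−z/a), the integral evaluates to A²·[45·a^7/8].
So A² = (45·a^7/8)^(−1).
Substituting a = 4.690 gives A² = 0.0000035618, so A = 0.0018873.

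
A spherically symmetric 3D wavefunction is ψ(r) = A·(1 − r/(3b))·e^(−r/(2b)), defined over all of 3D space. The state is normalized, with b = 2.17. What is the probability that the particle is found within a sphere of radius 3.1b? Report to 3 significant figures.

P ≈ 0.353

With dV = 4πr²dr, the probability is ∫|ψ|² dV over r ≤ 3.1b.
Normalization gives A² = 1/(8·π·b^3/3).
In terms of u = r/b (A², 4π and the length scale all cancel between numerator and denominator), P = [∫_{0}^{3.1} u^2·(1 - u/3)^2·e^(-u) du] / [∫_{0}^{∞} u^2·(1 - u/3)^2·e^(-u) du].
With ∫ u^2·(1 - u/3)^2·e^(-u) du = (-u^4 + 2·u^3 - 3·u^2 - 6·u - 6)·e^(-u)/9 + C, the region integral is ≈ 0.23519 and the full one is 2/3.
The region integral divided by the full integral gives P = 0.3528.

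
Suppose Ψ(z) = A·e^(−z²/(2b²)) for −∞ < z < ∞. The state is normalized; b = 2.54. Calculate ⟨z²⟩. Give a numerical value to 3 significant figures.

⟨z^2⟩ ≈ 3.23

The expectation value is the |Ψ|²-weighted average of z^2: ∫ z^2|Ψ|² dz.
Using the Gaussian integral ∫_{−∞}^{∞} e^(−αz²) dz = √(π/α), evaluating both integrals, ⟨z²⟩ = b^2/2.
With b = 2.54, ⟨z^2⟩ = 3.226.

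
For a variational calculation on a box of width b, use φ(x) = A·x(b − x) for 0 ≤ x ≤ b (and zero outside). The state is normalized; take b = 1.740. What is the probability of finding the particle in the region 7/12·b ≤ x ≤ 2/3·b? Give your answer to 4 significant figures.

P ≈ 0.1367

|φ|² is the probability density, so P = ∫_{7/12·b}^{2/3·b} |φ|² dx.
With A² fixed by ∫|φ|² = 1, i.e. A² = (b^5/30)^(−1), substitute and integrate.
Let u = x/b; then A² and the length scale cancel, so P = ∫_{7/12}^{2/3} u^2·(1 - u)^2 du ÷ ∫_{0}^{1} u^2·(1 - u)^2 du.
An antiderivative of u^2·(1 - u)^2 is u^3·(6·u^2 - 15·u + 10)/30; evaluating from 7/12 to 2/3 gives ≈ 0.00455810, while the full integral is 1/30.
Evaluating gives P = 0.13674.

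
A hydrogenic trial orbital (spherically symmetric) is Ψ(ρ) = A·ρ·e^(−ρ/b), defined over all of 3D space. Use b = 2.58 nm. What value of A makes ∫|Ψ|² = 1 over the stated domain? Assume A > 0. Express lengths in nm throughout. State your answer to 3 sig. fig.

We need A² ∫|f|² 4πρ² dρ = 1, taking the integral from 0 to ∞.
With Ψ = A·ρ·e^(−ρ/b), the integral evaluates to A²·[3·π·b^5].
Hence A² = 1/[3·π·b^5].
With b = 2.58: A² = 0.0009282 and A = 0.03047.

A ≈ 0.0305 nm^(-5/2)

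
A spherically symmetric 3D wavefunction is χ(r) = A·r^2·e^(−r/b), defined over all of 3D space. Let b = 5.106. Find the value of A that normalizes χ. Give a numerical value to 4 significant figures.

A ≈ 0.0003954

Require ∫ |χ|² 4πr² dr = 1 over the whole domain.
Using ∫₀^∞ rⁿ e^(−αr) dr = n!/αⁿ⁺¹, with χ = A·r^2·e^(−r/b), the integral evaluates to A²·[45·π·b^7/2].
With b = 5.106: A² = 1.5635E-7 and A = 0.00039541.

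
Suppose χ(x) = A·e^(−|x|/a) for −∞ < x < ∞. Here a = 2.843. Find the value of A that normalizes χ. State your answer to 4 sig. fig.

A ≈ 0.5931

We need A² ∫|f|² dx = 1, taking the integral from −∞ to ∞.
With χ = A·e^(−|x|/a), the integral evaluates to A²·[a].
So A² = (a)^(−1).
With a = 2.843: A² = 0.35174 and A = 0.59308.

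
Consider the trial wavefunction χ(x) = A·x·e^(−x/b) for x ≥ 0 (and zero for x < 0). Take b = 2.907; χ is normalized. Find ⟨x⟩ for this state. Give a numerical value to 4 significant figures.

⟨x⟩ ≈ 4.361

By definition ⟨x⟩ = ∫ x |χ(x)|² dx.
Recall ∫₀^∞ x^m e^(−x/β) dx = m!·β^(m+1), the ratio of the moment integral to the normalization integral gives ⟨x⟩ = 3·b/2.
Putting b = 2.907 gives 4.3605.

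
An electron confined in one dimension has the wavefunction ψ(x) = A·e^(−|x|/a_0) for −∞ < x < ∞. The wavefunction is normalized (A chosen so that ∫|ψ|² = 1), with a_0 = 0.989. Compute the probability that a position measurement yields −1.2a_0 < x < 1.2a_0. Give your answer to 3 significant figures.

|ψ|² is the probability density, so P = ∫_{−1.2a_0}^{1.2a_0} |ψ|² dx.
With A² fixed by ∫|ψ|² = 1, i.e. A² = (a_0)^(−1), substitute and integrate.
By symmetry take twice the x ≥ 0 contribution in numerator and denominator; the 2's cancel. Let u = x/a_0; then A² and the length scale cancel, so P = ∫_{0}^{1.2} e^(-2·u) du ÷ ∫_{0}^{∞} e^(-2·u) du.
With ∫ e^(-2·u) du = -e^(-2·u)/2 + C, the region integral is 1/2 - e^(-12/5)/2 and the full one is 1/2.
Evaluating gives P = 0.9093.

P ≈ 0.909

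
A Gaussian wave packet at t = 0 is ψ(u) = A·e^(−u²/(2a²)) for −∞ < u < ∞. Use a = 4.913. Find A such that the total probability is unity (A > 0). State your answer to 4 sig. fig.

A ≈ 0.3389

Normalization requires ∫|ψ|² du = 1, integrated from −∞ to ∞.
∫|ψ|² du = A²·(√(π)·a).
Setting this equal to 1 gives A² = 1/(√(π)·a).
Plugging in a = 4.913 yields A = 0.33887.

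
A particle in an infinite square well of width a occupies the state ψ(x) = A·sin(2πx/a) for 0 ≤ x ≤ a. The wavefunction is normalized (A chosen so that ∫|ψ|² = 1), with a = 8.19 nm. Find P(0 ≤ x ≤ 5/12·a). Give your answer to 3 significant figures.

The probability is P = ∫ |ψ|² dx over [0, 5/12·a].
With A² fixed by ∫|ψ|² = 1, i.e. A² = (a/2)^(−1), substitute and integrate.
Substituting u = x/a, A² and the length scale cancel in the ratio: P = ∫_{0}^{5/12} sin(2·π·u)^2 du / ∫_{0}^{1} sin(2·π·u)^2 du.
With ∫ sin(2·π·u)^2 du = u/2 - sin(4·π·u)/(8·π) + C, the region integral is √(3)/(16·π) + 5/24 and the full one is 1/2.
Evaluating gives P = √(3)/(8·π) + 5/12.

P ≈ 0.486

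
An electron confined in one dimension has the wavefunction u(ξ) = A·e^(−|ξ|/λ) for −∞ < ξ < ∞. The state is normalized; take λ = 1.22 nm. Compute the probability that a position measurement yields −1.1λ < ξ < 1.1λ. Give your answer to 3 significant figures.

The probability is P = ∫ |u|² dξ over [−1.1λ, 1.1λ].
With A² fixed by ∫|u|² = 1, i.e. A² = (λ)^(−1), substitute and integrate.
By symmetry take twice the ξ ≥ 0 contribution in numerator and denominator; the 2's cancel. In terms of t = ξ/λ (A² and the length scale cancel between numerator and denominator), P = [∫_{0}^{1.1} e^(-2·t) dt] / [∫_{0}^{∞} e^(-2·t) dt].
Using ∫ e^(-2·t) dt = -e^(-2·t)/2, the numerator is 1/2 - e^(-11/5)/2 and the denominator is 1/2.
Evaluating gives P = 0.8892.

P ≈ 0.889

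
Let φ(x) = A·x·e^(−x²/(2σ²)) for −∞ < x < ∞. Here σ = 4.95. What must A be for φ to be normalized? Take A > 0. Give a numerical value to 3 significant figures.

A ≈ 0.0965

Require ∫ |φ|² dx = 1 over the whole domain.
Using the Gaussian integral ∫_{−∞}^{∞} e^(−αx²) dx = √(π/α), carrying out the integral gives A² · √(π)·σ^3/2.
So A² = (√(π)·σ^3/2)^(−1).
Substituting σ = 4.95 gives A² = 0.009303, so A = 0.09645.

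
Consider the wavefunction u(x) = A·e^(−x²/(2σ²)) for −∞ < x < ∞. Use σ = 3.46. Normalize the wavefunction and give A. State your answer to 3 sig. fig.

Normalization requires ∫|u|² dx = 1, integrated from −∞ to ∞.
Differentiating ∫e^(−αx²) dx = √(π/α) under α to get the higher moments, carrying out the integral gives A² · √(π)·σ.
Hence A² = 1/[√(π)·σ].
Substituting σ = 3.46 gives A² = 0.1631, so A = 0.4038.

A ≈ 0.404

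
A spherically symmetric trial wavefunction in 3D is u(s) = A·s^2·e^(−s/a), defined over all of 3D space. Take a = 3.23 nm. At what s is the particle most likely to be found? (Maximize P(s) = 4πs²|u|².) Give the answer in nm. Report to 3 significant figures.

Set d/ds [P(s) = 4πs²|u|²] = 0 and solve for s > 0.
Solving yields s = 3·a.
With a = 3.23, the most probable radial distance is 9.690 nm.

s ≈ 9.69 nm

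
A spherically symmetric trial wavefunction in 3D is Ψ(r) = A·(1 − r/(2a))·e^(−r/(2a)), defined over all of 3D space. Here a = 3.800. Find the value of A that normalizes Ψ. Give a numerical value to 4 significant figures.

Require ∫ |Ψ|² 4πr² dr = 1 over the whole domain.
(Spherical symmetry: dV = 4πr² dr.)
The integral (without the A² prefactor) comes out to 8·π·a^3.
Plugging in a = 3.800 yields A = 0.026928.

A ≈ 0.02693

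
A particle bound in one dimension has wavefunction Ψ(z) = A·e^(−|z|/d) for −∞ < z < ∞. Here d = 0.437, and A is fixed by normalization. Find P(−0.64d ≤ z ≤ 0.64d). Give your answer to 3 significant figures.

P ≈ 0.722

P = ∫_{−0.64d}^{0.64d} |Ψ(z)|² dz.
Since A² = 1/(d), this is the region integral divided by the full normalization integral.
Both integrals are even about z = 0, so only the z ≥ 0 halves are needed (the factors of 2 cancel). Let u = z/d; then A² and the length scale cancel, so P = ∫_{0}^{0.64} e^(-2·u) du ÷ ∫_{0}^{∞} e^(-2·u) du.
An antiderivative of e^(-2·u) is -e^(-2·u)/2; evaluating from 0 to 0.64 gives 1/2 - e^(-32/25)/2, while the full integral is 1/2.
Evaluating gives P = 0.7220.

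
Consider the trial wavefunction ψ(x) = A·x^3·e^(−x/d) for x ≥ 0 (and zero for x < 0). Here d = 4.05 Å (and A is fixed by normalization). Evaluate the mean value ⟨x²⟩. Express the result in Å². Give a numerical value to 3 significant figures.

The expectation value is the |ψ|²-weighted average of x^2: ∫ x^2|ψ|² dx.
Using ∫₀^∞ xⁿ e^(−αx) dx = n!/αⁿ⁺¹, since the A² factors cancel between numerator and denominator, ⟨x²⟩ = 14·d^2.
With d = 4.05, ⟨x^2⟩ = 229.6.

⟨x^2⟩ ≈ 230 Å^2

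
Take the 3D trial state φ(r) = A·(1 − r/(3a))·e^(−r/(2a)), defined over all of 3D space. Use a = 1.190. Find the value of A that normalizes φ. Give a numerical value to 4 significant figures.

A ≈ 0.2661

The normalization condition is ∫|φ|² 4πr² dr = 1 from 0 to ∞.
(Spherical symmetry: dV = 4πr² dr.)
With ∫₀^∞ r^4 e^(−αr) dr = 4!/α^5, ∫|φ|² 4πr² dr = A²·(8·π·a^3/3).
Substituting a = 1.190 gives A² = 0.070834, so A = 0.26615.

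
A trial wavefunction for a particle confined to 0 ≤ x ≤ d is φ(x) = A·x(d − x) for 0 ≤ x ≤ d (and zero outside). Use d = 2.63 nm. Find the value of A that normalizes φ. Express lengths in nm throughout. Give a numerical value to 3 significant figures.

We need A² ∫|f|² dx = 1, taking the integral from 0 to d.
With φ = A·x(d − x), the integral evaluates to A²·[d^5/30].
So A² = (d^5/30)^(−1).
Plugging in d = 2.63 yields A = 0.4883.

A ≈ 0.488 nm^(-5/2)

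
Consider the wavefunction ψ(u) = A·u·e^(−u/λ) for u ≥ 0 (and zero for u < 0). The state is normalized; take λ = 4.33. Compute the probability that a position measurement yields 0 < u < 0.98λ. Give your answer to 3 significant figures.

|ψ|² is the probability density, so P = ∫_{0}^{0.98λ} |ψ|² du.
Since A² = 1/(λ^3/4), this is the region integral divided by the full normalization integral.
Let t = u/λ; then A² and the length scale cancel, so P = ∫_{0}^{0.98} t^2·e^(-2·t) dt ÷ ∫_{0}^{∞} t^2·e^(-2·t) dt.
An antiderivative of t^2·e^(-2·t) is -(2·t^2 + 2·t + 1)·e^(-2·t)/4; evaluating from 0 to 0.98 gives 1/4 - 6101·e^(-49/25)/5000, while the full integral is 1/4.
Taking the ratio, P = 0.3125.

P ≈ 0.312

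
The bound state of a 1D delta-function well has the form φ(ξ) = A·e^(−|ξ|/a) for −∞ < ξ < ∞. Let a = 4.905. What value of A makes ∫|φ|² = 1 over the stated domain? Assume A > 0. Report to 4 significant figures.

Require ∫ |φ|² dξ = 1 over the whole domain.
Carrying out the integral gives A² · a.
So A² = (a)^(−1).
Substituting a = 4.905 gives A² = 0.20387, so A = 0.45152.

A ≈ 0.4515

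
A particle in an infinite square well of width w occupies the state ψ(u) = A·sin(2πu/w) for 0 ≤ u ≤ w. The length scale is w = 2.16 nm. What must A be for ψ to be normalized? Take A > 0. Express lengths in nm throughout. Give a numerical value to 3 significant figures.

The normalization condition is ∫|ψ|² du = 1 from 0 to w.
Carrying out the integral gives A² · w/2.
Substituting w = 2.16 gives A² = 0.9259, so A = 0.9623.

A ≈ 0.962 nm^(-1/2)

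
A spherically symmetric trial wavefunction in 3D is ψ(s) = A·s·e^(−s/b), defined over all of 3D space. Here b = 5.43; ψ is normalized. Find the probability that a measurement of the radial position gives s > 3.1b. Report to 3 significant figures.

P = ∫ |ψ|² 4πs² ds over s > 3.1b.
A² is fixed by ∫₀^∞ 4πs²|ψ|² ds = 1, i.e. A² = (3·π·b^5)^(−1).
In terms of u = s/b (A², 4π and the length scale all cancel between numerator and denominator), P = [∫_{3.1}^{∞} u^4·e^(-2·u) du] / [∫_{0}^{∞} u^4·e^(-2·u) du].
Using ∫ u^4·e^(-2·u) du = -(u^4/2 + u^3 + 3·u^2/2 + 3·u/2 + 3/4)·e^(-2·u), the numerator is ≈ 0.19438 and the denominator is 3/4.
The region integral divided by the full integral gives P = 0.2592.

P ≈ 0.259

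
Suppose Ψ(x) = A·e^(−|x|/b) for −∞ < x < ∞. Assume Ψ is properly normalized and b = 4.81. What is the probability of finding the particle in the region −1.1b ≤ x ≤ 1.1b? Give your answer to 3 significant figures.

The probability is P = ∫ |Ψ|² dx over [−1.1b, 1.1b].
The normalization integral ∫|Ψ|²dx over the whole domain equals b·A², and A² cancels in the ratio.
Both integrals are even about x = 0, so only the x ≥ 0 halves are needed (the factors of 2 cancel). Let u = x/b; then A² and the length scale cancel, so P = ∫_{0}^{1.1} e^(-2·u) du ÷ ∫_{0}^{∞} e^(-2·u) du.
An antiderivative of e^(-2·u) is -e^(-2·u)/2; evaluating from 0 to 1.1 gives 1/2 - e^(-11/5)/2, while the full integral is 1/2.
Taking the ratio, P = 0.8892.

P ≈ 0.889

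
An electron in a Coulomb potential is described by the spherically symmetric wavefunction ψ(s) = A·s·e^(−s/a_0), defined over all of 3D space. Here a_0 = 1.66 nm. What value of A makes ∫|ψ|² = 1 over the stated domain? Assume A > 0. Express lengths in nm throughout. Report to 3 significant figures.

The normalization condition is ∫|ψ|² 4πs² ds = 1 from 0 to ∞.
The angular integral contributes 4π, leaving ∫₀^∞ s²|ψ|² ds.
With ∫₀^∞ s^4 e^(−αs) ds = 4!/α^5, with ψ = A·s·e^(−s/a_0), the integral evaluates to A²·[3·π·a_0^5].
Setting this equal to 1 gives A² = 1/(3·π·a_0^5).
With a_0 = 1.66: A² = 0.008418 and A = 0.09175.

A ≈ 0.0917 nm^(-5/2)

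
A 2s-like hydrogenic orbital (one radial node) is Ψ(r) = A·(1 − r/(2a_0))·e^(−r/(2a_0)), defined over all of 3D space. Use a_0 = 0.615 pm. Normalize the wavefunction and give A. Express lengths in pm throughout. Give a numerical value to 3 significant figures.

Normalization requires ∫|Ψ|² 4πr² dr = 1, integrated from 0 to ∞.
In 3D with spherical symmetry the volume element is 4πr² dr.
∫|Ψ|² 4πr² dr = A²·(8·π·a_0^3).
Setting this equal to 1 gives A² = 1/(8·π·a_0^3).
With a_0 = 0.615: A² = 0.1711 and A = 0.4136.

A ≈ 0.414 pm^(-3/2)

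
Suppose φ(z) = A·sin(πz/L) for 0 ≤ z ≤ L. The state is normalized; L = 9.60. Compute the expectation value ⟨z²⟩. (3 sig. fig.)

The expectation value is the |φ|²-weighted average of z^2: ∫ z^2|φ|² dz.
The ratio of the moment integral to the normalization integral gives ⟨z²⟩ = -L^2/(2·π^2) + L^2/3.
With L = 9.60, ⟨z^2⟩ = 26.05.

⟨z^2⟩ ≈ 26.1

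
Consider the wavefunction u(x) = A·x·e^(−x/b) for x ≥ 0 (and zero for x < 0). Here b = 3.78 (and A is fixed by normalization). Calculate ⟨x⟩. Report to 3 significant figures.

⟨x⟩ = ∫ x |u|² dx over the full domain.
Since the A² factors cancel between numerator and denominator, ⟨x⟩ = 3·b/2.
With b = 3.78, ⟨x⟩ = 5.670.

⟨x⟩ ≈ 5.67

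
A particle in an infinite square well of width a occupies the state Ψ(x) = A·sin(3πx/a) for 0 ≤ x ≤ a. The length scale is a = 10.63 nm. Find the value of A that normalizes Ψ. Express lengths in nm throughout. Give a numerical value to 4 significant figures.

A ≈ 0.4338 nm^(-1/2)

We need A² ∫|f|² dx = 1, taking the integral from 0 to a.
Using sin²θ = (1 − cos 2θ)/2, the integral (without the A² prefactor) comes out to a/2.
With a = 10.63: A² = 0.18815 and A = 0.43376.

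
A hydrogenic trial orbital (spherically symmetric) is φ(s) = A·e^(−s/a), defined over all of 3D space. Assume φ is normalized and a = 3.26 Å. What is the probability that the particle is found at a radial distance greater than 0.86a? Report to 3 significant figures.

P ≈ 0.752

With dV = 4πs²ds, the probability is ∫|φ|² dV over s > 0.86a.
The full normalization integral is A²·[π·a^3] = 1, fixing A².
Let u = s/a; then A², 4π and the length scale all cancel, so P = ∫_{0.86}^{∞} u^2·e^(-2·u) du ÷ ∫_{0}^{∞} u^2·e^(-2·u) du.
With ∫ u^2·e^(-2·u) du = -(2·u^2 + 2·u + 1)·e^(-2·u)/4 + C, the region integral is 5249·e^(-43/25)/5000 and the full one is 1/4.
This evaluates to P = 0.7519.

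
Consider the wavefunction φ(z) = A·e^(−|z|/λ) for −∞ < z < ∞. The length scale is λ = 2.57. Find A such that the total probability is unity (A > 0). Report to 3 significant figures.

The normalization condition is ∫|φ|² dz = 1 from −∞ to ∞.
Recall ∫₀^∞ z^m e^(−z/β) dz = m!·β^(m+1), ∫|φ|² dz = A²·(λ).
Setting this equal to 1 gives A² = 1/(λ).
Plugging in λ = 2.57 yields A = 0.6238.

A ≈ 0.624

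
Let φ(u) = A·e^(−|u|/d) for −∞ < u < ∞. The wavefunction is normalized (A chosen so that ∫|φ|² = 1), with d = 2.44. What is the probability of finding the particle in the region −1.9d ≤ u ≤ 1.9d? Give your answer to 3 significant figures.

P ≈ 0.978

|φ|² is the probability density, so P = ∫_{−1.9d}^{1.9d} |φ|² du.
The normalization integral ∫|φ|²du over the whole domain equals d·A², and A² cancels in the ratio.
By symmetry take twice the u ≥ 0 contribution in numerator and denominator; the 2's cancel. Let t = u/d; then A² and the length scale cancel, so P = ∫_{0}^{1.9} e^(-2·t) dt ÷ ∫_{0}^{∞} e^(-2·t) dt.
An antiderivative of e^(-2·t) is -e^(-2·t)/2; evaluating from 0 to 1.9 gives 1/2 - e^(-19/5)/2, while the full integral is 1/2.
The result is P = 0.9776.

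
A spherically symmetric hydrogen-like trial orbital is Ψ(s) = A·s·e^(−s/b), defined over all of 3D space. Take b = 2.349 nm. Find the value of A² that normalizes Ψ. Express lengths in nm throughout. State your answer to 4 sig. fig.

A^2 ≈ 0.001484 nm^(-5)

Require ∫ |Ψ|² 4πs² ds = 1 over the whole domain.
The angular integral contributes 4π, leaving ∫₀^∞ s²|Ψ|² ds.
∫|Ψ|² 4πs² ds = A²·(3·π·b^5).
Plugging in b = 2.349 yields A = 0.038517.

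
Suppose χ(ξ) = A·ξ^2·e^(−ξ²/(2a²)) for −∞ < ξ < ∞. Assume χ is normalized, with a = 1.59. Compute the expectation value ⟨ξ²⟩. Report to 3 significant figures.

⟨ξ²⟩ = ∫ ξ^2 |χ|² dξ over the full domain.
Evaluating both integrals, ⟨ξ²⟩ = 5·a^2/2.
With a = 1.59, ⟨ξ^2⟩ = 6.320.

⟨ξ^2⟩ ≈ 6.32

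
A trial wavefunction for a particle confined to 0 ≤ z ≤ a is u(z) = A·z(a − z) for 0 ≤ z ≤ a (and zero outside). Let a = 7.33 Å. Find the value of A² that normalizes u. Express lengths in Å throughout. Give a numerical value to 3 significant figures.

The normalization condition is ∫|u|² dz = 1 from 0 to a.
Expanding the polynomial and integrating term by term, carrying out the integral gives A² · a^5/30.
Plugging in a = 7.33 yields A = 0.03765.

A^2 ≈ 0.00142 Å^(-5)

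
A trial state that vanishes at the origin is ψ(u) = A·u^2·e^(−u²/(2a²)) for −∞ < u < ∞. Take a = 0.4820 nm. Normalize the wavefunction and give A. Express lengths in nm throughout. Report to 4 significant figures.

We need A² ∫|f|² du = 1, taking the integral from −∞ to ∞.
∫|ψ|² du = A²·(3·√(π)·a^5/4).
Plugging in a = 0.4820 yields A = 5.3773.

A ≈ 5.377 nm^(-5/2)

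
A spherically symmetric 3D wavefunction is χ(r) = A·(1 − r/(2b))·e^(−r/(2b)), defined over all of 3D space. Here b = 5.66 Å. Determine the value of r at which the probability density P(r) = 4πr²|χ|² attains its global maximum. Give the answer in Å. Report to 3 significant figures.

r ≈ 29.6 Å

Set d/dr [P(r) = 4πr²|χ|²] = 0 and solve for r > 0.
Solving yields r = b·(√(5) + 3).
With b = 5.66, the most probable radial distance is 29.64 Å.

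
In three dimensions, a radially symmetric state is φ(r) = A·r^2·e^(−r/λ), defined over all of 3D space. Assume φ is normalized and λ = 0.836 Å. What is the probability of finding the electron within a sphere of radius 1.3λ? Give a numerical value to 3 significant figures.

P = ∫ |φ|² 4πr² dr over r ≤ 1.3λ.
Normalization gives A² = 1/(45·π·λ^7/2).
Substituting u = r/λ, A², 4π and the length scale all cancel in the ratio: P = ∫_{0}^{1.3} u^6·e^(-2·u) du / ∫_{0}^{∞} u^6·e^(-2·u) du.
An antiderivative of u^6·e^(-2·u) is -(4·u^6 + 12·u^5 + 30·u^4 + 60·u^3 + 90·u^2 + 90·u + 45)·e^(-2·u)/8; evaluating from 0 to 1.3 gives ≈ 0.096582, while the full integral is 45/8.
This evaluates to P = 0.01717.

P ≈ 0.0172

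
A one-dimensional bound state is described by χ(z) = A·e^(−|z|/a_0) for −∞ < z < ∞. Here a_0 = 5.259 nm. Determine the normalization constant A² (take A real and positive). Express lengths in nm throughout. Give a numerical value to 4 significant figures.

A^2 ≈ 0.1902 nm^(-1)

Require ∫ |χ|² dz = 1 over the whole domain.
Recall ∫₀^∞ z^m e^(−z/β) dz = m!·β^(m+1), ∫|χ|² dz = A²·(a_0).
So A² = (a_0)^(−1).
Substituting a_0 = 5.259 gives A² = 0.19015, so A = 0.43606.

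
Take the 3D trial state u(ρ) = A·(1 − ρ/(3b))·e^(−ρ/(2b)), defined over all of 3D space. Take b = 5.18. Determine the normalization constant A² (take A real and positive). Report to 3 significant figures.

A^2 ≈ 0.000859

The normalization condition is ∫|u|² 4πρ² dρ = 1 from 0 to ∞.
In 3D with spherical symmetry the volume element is 4πρ² dρ.
The integral (without the A² prefactor) comes out to 8·π·b^3/3.
Setting this equal to 1 gives A² = 1/(8·π·b^3/3).
Plugging in b = 5.18 yields A = 0.02931.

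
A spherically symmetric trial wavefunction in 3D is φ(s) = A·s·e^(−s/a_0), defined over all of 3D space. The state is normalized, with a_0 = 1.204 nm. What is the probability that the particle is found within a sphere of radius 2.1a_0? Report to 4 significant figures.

P ≈ 0.4102

Integrate the radial probability density 4πs²|φ|² over s ≤ 2.1a_0.
A² is fixed by ∫₀^∞ 4πs²|φ|² ds = 1, i.e. A² = (3·π·a_0^5)^(−1).
Let u = s/a_0; then A², 4π and the length scale all cancel, so P = ∫_{0}^{2.1} u^4·e^(-2·u) du ÷ ∫_{0}^{∞} u^4·e^(-2·u) du.
With ∫ u^4·e^(-2·u) du = -(u^4/2 + u^3 + 3·u^2/2 + 3·u/2 + 3/4)·e^(-2·u) + C, the region integral is ≈ 0.307630 and the full one is 3/4.
The region integral divided by the full integral gives P = 0.41017.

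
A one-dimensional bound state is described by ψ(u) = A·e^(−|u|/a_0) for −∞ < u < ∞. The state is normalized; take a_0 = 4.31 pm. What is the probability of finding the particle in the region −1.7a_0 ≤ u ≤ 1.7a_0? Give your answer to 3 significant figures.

|ψ|² is the probability density, so P = ∫_{−1.7a_0}^{1.7a_0} |ψ|² du.
The normalization integral ∫|ψ|²du over the whole domain equals a_0·A², and A² cancels in the ratio.
Both integrals are even about u = 0, so only the u ≥ 0 halves are needed (the factors of 2 cancel). In terms of t = u/a_0 (A² and the length scale cancel between numerator and denominator), P = [∫_{0}^{1.7} e^(-2·t) dt] / [∫_{0}^{∞} e^(-2·t) dt].
An antiderivative of e^(-2·t) is -e^(-2·t)/2; evaluating from 0 to 1.7 gives 1/2 - e^(-17/5)/2, while the full integral is 1/2.
Evaluating gives P = 0.9666.

P ≈ 0.967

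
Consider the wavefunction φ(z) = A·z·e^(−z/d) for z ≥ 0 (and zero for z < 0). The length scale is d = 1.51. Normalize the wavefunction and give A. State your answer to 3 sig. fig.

A ≈ 1.08

Normalization requires ∫|φ|² dz = 1, integrated from 0 to ∞.
With φ = A·z·e^(−z/d), the integral evaluates to A²·[d^3/4].
Plugging in d = 1.51 yields A = 1.078.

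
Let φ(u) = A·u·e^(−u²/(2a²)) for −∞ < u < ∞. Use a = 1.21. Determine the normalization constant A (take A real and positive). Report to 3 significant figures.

The normalization condition is ∫|φ|² du = 1 from −∞ to ∞.
Using the Gaussian integral ∫_{−∞}^{∞} e^(−αu²) du = √(π/α), ∫|φ|² du = A²·(√(π)·a^3/2).
Hence A² = 1/[√(π)·a^3/2].
With a = 1.21: A² = 0.6369 and A = 0.7981.

A ≈ 0.798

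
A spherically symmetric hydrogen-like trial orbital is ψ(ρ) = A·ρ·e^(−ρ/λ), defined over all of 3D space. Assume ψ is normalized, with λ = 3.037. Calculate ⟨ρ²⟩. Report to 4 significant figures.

The expectation value is the |ψ|²-weighted average of ρ^2: ∫ ρ^2|ψ|² 4πρ² dρ.
Recall ∫₀^∞ ρ^m e^(−ρ/β) dρ = m!·β^(m+1), the ratio of the moment integral to the normalization integral gives ⟨ρ²⟩ = 15·λ^2/2.
With λ = 3.037, ⟨ρ^2⟩ = 69.175.

⟨ρ^2⟩ ≈ 69.18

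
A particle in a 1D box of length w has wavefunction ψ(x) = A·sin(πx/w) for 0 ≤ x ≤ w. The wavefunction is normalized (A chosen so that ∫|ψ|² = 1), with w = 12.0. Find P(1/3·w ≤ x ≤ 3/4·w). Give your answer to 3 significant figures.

P ≈ 0.714

P = ∫_{1/3·w}^{3/4·w} |ψ(x)|² dx.
With A² fixed by ∫|ψ|² = 1, i.e. A² = (w/2)^(−1), substitute and integrate.
Substituting u = x/w, A² and the length scale cancel in the ratio: P = ∫_{1/3}^{3/4} sin(π·u)^2 du / ∫_{0}^{1} sin(π·u)^2 du.
Using ∫ sin(π·u)^2 du = u/2 - sin(2·π·u)/(4·π), the numerator is √(3)/(8·π) + 1/(4·π) + 5/24 and the denominator is 1/2.
This works out to P = (3·√(3) + 6 + 5·π)/(12·π).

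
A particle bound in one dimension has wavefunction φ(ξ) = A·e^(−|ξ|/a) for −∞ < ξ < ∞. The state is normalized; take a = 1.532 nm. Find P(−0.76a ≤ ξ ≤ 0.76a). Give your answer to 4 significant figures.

P ≈ 0.7813

The probability is P = ∫ |φ|² dξ over [−0.76a, 0.76a].
Since A² = 1/(a), this is the region integral divided by the full normalization integral.
Both integrals are even about ξ = 0, so only the ξ ≥ 0 halves are needed (the factors of 2 cancel). Let u = ξ/a; then A² and the length scale cancel, so P = ∫_{0}^{0.76} e^(-2·u) du ÷ ∫_{0}^{∞} e^(-2·u) du.
With ∫ e^(-2·u) du = -e^(-2·u)/2 + C, the region integral is 1/2 - e^(-38/25)/2 and the full one is 1/2.
Taking the ratio, P = 0.78129.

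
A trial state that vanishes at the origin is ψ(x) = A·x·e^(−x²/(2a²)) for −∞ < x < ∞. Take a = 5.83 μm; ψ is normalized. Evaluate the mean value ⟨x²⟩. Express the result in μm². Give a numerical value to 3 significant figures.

⟨x^2⟩ ≈ 51.0 μm^2

By definition ⟨x²⟩ = ∫ x^2 |ψ(x)|² dx.
With ∫_{−∞}^{∞} x^(2m) e^(−αx²) dx = (2m−1)!!·√π / (2^m α^(m+1/2)), the ratio of the moment integral to the normalization integral gives ⟨x²⟩ = 3·a^2/2.
Putting a = 5.83 gives 50.98.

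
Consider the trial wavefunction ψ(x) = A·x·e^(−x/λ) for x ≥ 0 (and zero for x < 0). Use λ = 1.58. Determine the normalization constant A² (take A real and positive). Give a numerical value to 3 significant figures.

A^2 ≈ 1.01

Normalization requires ∫|ψ|² dx = 1, integrated from 0 to ∞.
With ∫₀^∞ x^2 e^(−αx) dx = 2!/α^3, ∫|ψ|² dx = A²·(λ^3/4).
Setting this equal to 1 gives A² = 1/(λ^3/4).
Substituting λ = 1.58 gives A² = 1.014, so A = 1.007.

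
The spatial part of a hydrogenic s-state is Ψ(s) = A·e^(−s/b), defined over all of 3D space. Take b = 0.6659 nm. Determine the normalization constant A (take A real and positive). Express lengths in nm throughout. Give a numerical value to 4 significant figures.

A ≈ 1.038 nm^(-3/2)

We need A² ∫|f|² 4πs² ds = 1, taking the integral from 0 to ∞.
In 3D with spherical symmetry the volume element is 4πs² ds.
Recall ∫₀^∞ s^m e^(−s/β) ds = m!·β^(m+1), carrying out the integral gives A² · π·b^3.
So A² = (π·b^3)^(−1).
Plugging in b = 0.6659 yields A = 1.0383.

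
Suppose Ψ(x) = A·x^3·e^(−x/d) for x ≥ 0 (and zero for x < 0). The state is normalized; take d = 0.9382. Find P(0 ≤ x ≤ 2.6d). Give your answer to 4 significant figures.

P ≈ 0.2676

P = ∫_{0}^{2.6d} |Ψ(x)|² dx.
The normalization integral ∫|Ψ|²dx over the whole domain equals 45·d^7/8·A², and A² cancels in the ratio.
Let u = x/d; then A² and the length scale cancel, so P = ∫_{0}^{2.6} u^6·e^(-2·u) du ÷ ∫_{0}^{∞} u^6·e^(-2·u) du.
An antiderivative of u^6·e^(-2·u) is -(4·u^6 + 12·u^5 + 30·u^4 + 60·u^3 + 90·u^2 + 90·u + 45)·e^(-2·u)/8; evaluating from 0 to 2.6 gives ≈ 1.50529, while the full integral is 45/8.
The result is P = 0.26761.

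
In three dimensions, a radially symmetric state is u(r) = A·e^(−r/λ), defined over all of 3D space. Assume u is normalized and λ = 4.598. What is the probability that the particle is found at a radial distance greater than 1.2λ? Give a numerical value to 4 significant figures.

P = ∫ |u|² 4πr² dr over r > 1.2λ.
A² is fixed by ∫₀^∞ 4πr²|u|² dr = 1, i.e. A² = (π·λ^3)^(−1).
Let t = r/λ; then A², 4π and the length scale all cancel, so P = ∫_{1.2}^{∞} t^2·e^(-2·t) dt ÷ ∫_{0}^{∞} t^2·e^(-2·t) dt.
An antiderivative of t^2·e^(-2·t) is -(2·t^2 + 2·t + 1)·e^(-2·t)/4; evaluating from 1.2 to ∞ gives 157·e^(-12/5)/100, while the full integral is 1/4.
This evaluates to P = 0.56971.

P ≈ 0.5697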